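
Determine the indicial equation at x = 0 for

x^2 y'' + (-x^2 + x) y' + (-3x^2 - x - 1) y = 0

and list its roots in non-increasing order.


Divide by x^2 to reach normal form y'' + P_1(x) y' + P_2(x) y = 0 with P_1(x) = -1 + 1/x and P_2(x) = -3 - 1/x - 1/x^2.
x = 0 is a singular point because the y'-coefficient -1 + 1/x has a pole at x = 0 and the y-coefficient -3 - 1/x - 1/x^2 has a pole at x = 0.
It is a regular singular point because x P_1(x) = p(x) = 1 - x and x^2 P_2(x) = q(x) = -3x^2 - x - 1 are polynomials, hence analytic at x = 0.
p(0) = 1,  q(0) = -1.
Indicial equation: r(r-1) + p(0) r + q(0) = 0, i.e. r^2 + (p(0) - 1) r + q(0) = 0, i.e. r^2 - 1 = 0.
Discriminant: (0)^2 - 4(-1) = 4, so r = (0 ± 2)/2.
Solving: r_1 = 1, r_2 = -1.

indicial: r^2 - 1 = 0; roots r_1 = 1, r_2 = -1


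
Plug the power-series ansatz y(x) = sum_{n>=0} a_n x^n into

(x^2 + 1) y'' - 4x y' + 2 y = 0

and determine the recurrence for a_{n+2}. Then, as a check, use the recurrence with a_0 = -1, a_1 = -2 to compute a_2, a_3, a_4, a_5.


Substitute y = sum_n a_n x^n.
(1 + 1 x^2) y'' contributes (n+2)(n+1) a_{n+2} + n(n-1) a_n at x^n.
-4 x y'(x) contributes -4 n a_n at x^n.
2 y(x) contributes 2 a_n at x^n.
Matching x^n: (n+2)(n+1) a_{n+2} + (n(n-1) - 4 n + 2) a_n = 0.
Thus a_{n+2} = (-n(n-1) + 4 n - 2) / ((n+1)(n+2)) * a_n.

Check with a_0 = -1, a_1 = -2 (apply the recurrence for n = 0, 1, 2, 3): a_0 = -1, a_1 = -2, a_2 = 1, a_3 = -2/3, a_4 = 1/3, a_5 = -2/15.

a_(n+2) = (-n(n-1) + 4 n - 2) / ((n+1)(n+2)) * a_n; check: a_0 = -1, a_1 = -2, a_2 = 1, a_3 = -2/3, a_4 = 1/3, a_5 = -2/15


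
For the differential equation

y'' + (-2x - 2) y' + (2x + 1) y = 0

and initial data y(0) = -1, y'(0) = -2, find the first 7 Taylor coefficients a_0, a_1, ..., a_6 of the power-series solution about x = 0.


Ansatz: y(x) = sum_{n>=0} a_n x^n, so y'(x) = sum_{n>=1} n a_n x^(n-1) and y''(x) = sum_{n>=2} n(n-1) a_n x^(n-2).
Substitute into P(x) y'' + Q(x) y' + R(x) y = 0 with P(x) = 1, Q(x) = -2x - 2, R(x) = 2x + 1, and match powers of x.
Initial conditions: a_0 = -1, a_1 = -2.
Setting the coefficient of each power of x to zero and solving order by order (substituting the coefficients already found):
  x^0: 2 a_2 - 2 a_1 + a_0 = 0  ->  2 a_2 = 2 a_1 - a_0 = -3  ->  a_2 = -3/2
  x^1: 6 a_3 - 4 a_2 - a_1 + 2 a_0 = 0  ->  6 a_3 = 4 a_2 + a_1 - 2 a_0 = -6  ->  a_3 = -1
  x^2: 12 a_4 - 6 a_3 - 3 a_2 + 2 a_1 = 0  ->  12 a_4 = 6 a_3 + 3 a_2 - 2 a_1 = -13/2  ->  a_4 = -13/24
  x^3: 20 a_5 - 8 a_4 - 5 a_3 + 2 a_2 = 0  ->  20 a_5 = 8 a_4 + 5 a_3 - 2 a_2 = -19/3  ->  a_5 = -19/60
  x^4: 30 a_6 - 10 a_5 - 7 a_4 + 2 a_3 = 0  ->  30 a_6 = 10 a_5 + 7 a_4 - 2 a_3 = -119/24  ->  a_6 = -119/720
Truncated series: y(x) = -1 - 2 x - (3/2) x^2 - x^3 - (13/24) x^4 - (19/60) x^5 - (119/720) x^6 + O(x^7).

a_0 = -1; a_1 = -2; a_2 = -3/2; a_3 = -1; a_4 = -13/24; a_5 = -19/60; a_6 = -119/720


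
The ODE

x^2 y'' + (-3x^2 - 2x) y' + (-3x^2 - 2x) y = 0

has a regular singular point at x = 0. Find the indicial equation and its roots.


Divide by x^2 to reach normal form y'' + P_1(x) y' + P_2(x) y = 0 with P_1(x) = -3 - 2/x and P_2(x) = -3 - 2/x.
x = 0 is a singular point because the y'-coefficient -3 - 2/x has a pole at x = 0 and the y-coefficient -3 - 2/x has a pole at x = 0.
It is a regular singular point because x P_1(x) = p(x) = -3x - 2 and x^2 P_2(x) = q(x) = -3x^2 - 2x are polynomials, hence analytic at x = 0.
p(0) = -2,  q(0) = 0.
Indicial equation: r(r-1) + p(0) r + q(0) = 0, i.e. r^2 + (p(0) - 1) r + q(0) = 0, i.e. r^2 - 3 r = 0.
Discriminant: (-3)^2 - 4(0) = 9, so r = (3 ± 3)/2.
Solving: r_1 = 3, r_2 = 0.

indicial: r^2 - 3 r = 0; roots r_1 = 3, r_2 = 0


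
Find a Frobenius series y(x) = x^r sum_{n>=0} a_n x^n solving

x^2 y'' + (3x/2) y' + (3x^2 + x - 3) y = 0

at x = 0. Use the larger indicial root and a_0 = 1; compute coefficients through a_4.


Write in Frobenius form y'' + (p(x)/x) y' + (q(x)/x^2) y = 0:
  p(x) = 3/2,  q(x) = 3x^2 + x - 3.
Indicial equation: r(r-1) + (3/2) r + (-3) = 0 -> roots r_1 = 3/2, r_2 = -2.
Take r = r_1 = 3/2. Let y(x) = x^r sum_{n>=0} a_n x^n with a_0 = 1.
Substitute y = x^r sum a_n x^n and match x^{r+n}. The recurrence is
  D(n) a_n + 1 a_{n-1} + 3 a_{n-2} = 0,  where D(n) = (r+n)(r+n-1) + (3/2)(r+n) + (-3).
  a_n = [-1 a_{n-1} - 3 a_{n-2}] / D(n).
Since the indicial polynomial factors as (r - r_1)(r - r_2), D(n) = (r_1 + n - r_1)(r_1 + n - r_2) = n(n + 7/2).
Evaluating step by step (a_0 = 1):
  n = 1: D(1) = 1(1 + 7/2) = 9/2; numerator = -1(1) = -1; a_1 = (-1)/(9/2) = -2/9
  n = 2: D(2) = 2(2 + 7/2) = 11; numerator = -1(-2/9) - 3(1) = -25/9; a_2 = (-25/9)/(11) = -25/99
  n = 3: D(3) = 3(3 + 7/2) = 39/2; numerator = -1(-25/99) - 3(-2/9) = 91/99; a_3 = (91/99)/(39/2) = 14/297
  n = 4: D(4) = 4(4 + 7/2) = 30; numerator = -1(14/297) - 3(-25/99) = 211/297; a_4 = (211/297)/(30) = 211/8910

r = 3/2; a_0 = 1; a_1 = -2/9; a_2 = -25/99; a_3 = 14/297; a_4 = 211/8910


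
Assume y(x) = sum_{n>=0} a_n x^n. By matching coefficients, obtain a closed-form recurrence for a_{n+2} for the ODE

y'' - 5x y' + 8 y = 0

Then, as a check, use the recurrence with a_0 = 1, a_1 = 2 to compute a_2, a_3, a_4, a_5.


Substitute y = sum_n a_n x^n.
y''(x) has coefficient (n+2)(n+1) a_{n+2} at x^n;
-5 x y'(x) has coefficient -5 n a_n at x^n (shift);
8 y(x) has coefficient 8 a_n at x^n.
Matching x^n: (n+2)(n+1) a_{n+2} + (-5n + 8) a_n = 0.
Thus a_{n+2} = (5n - 8) / ((n+1)(n+2)) * a_n.

Check with a_0 = 1, a_1 = 2 (apply the recurrence for n = 0, 1, 2, 3): a_0 = 1, a_1 = 2, a_2 = -4, a_3 = -1, a_4 = -2/3, a_5 = -7/20.

a_(n+2) = (5n - 8) / ((n+1)(n+2)) * a_n; check: a_0 = 1, a_1 = 2, a_2 = -4, a_3 = -1, a_4 = -2/3, a_5 = -7/20


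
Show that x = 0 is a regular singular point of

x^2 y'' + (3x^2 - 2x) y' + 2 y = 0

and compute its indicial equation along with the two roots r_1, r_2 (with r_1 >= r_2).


Divide by x^2 to reach normal form y'' + P_1(x) y' + P_2(x) y = 0 with P_1(x) = 3 - 2/x and P_2(x) = 2/x^2.
x = 0 is a singular point because the y'-coefficient 3 - 2/x has a pole at x = 0 and the y-coefficient 2/x^2 has a pole at x = 0.
It is a regular singular point because x P_1(x) = p(x) = 3x - 2 and x^2 P_2(x) = q(x) = 2 are polynomials, hence analytic at x = 0.
p(0) = -2,  q(0) = 2.
Indicial equation: r(r-1) + p(0) r + q(0) = 0, i.e. r^2 + (p(0) - 1) r + q(0) = 0, i.e. r^2 - 3 r + 2 = 0.
Discriminant: (-3)^2 - 4(2) = 1, so r = (3 ± 1)/2.
Solving: r_1 = 2, r_2 = 1.

indicial: r^2 - 3 r + 2 = 0; roots r_1 = 2, r_2 = 1


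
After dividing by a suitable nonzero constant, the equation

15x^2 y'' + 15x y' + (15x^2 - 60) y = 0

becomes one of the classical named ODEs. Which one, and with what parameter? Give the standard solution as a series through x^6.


All three coefficients share the factor 15; dividing through by 15 gives  x^2 y'' + x y' + (x^2 - 4) y = 0.
This matches the Bessel equation x^2 y'' + x y' + (x^2 - nu^2) y = 0 with nu^2 = 4, so nu = 2; the solution bounded at x = 0 is J_2(x).
Frobenius at x = 0: indicial roots ±nu; for r = nu the recurrence k(k + 2nu) c_k = -c_{k-2} gives the standard series J_nu(x) = sum_{k>=0} (-1)^k / (k! (k+nu)!) (x/2)^(2k+nu). Evaluate the first 3 terms:
  k = 0: (-1)^0 / (0! * 2! * 2^2) x^2 = 1/(1*2*4) x^2 = (1/8) x^2
  k = 1: (-1)^1 / (1! * 3! * 2^4) x^4 = -1/(1*6*16) x^4 = (-1/96) x^4
  k = 2: (-1)^2 / (2! * 4! * 2^6) x^6 = 1/(2*24*64) x^6 = (1/3072) x^6
Hence J_2(x) = x^6/3072 - x^4/96 + x^2/8 + ....

J_2(x); series = x^6/3072 - x^4/96 + x^2/8


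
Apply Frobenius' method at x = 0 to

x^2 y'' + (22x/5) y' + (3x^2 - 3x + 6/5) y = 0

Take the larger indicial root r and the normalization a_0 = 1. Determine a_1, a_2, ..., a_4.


Write in Frobenius form y'' + (p(x)/x) y' + (q(x)/x^2) y = 0:
  p(x) = 22/5,  q(x) = 3x^2 - 3x + 6/5.
Indicial equation: r(r-1) + (22/5) r + (6/5) = 0 -> roots r_1 = -2/5, r_2 = -3.
Take r = r_1 = -2/5. Let y(x) = x^r sum_{n>=0} a_n x^n with a_0 = 1.
Substitute y = x^r sum a_n x^n and match x^{r+n}. The recurrence is
  D(n) a_n - 3 a_{n-1} + 3 a_{n-2} = 0,  where D(n) = (r+n)(r+n-1) + (22/5)(r+n) + (6/5).
  a_n = [3 a_{n-1} - 3 a_{n-2}] / D(n).
Since the indicial polynomial factors as (r - r_1)(r - r_2), D(n) = (r_1 + n - r_1)(r_1 + n - r_2) = n(n + 13/5).
Evaluating step by step (a_0 = 1):
  n = 1: D(1) = 1(1 + 13/5) = 18/5; numerator = 3(1) = 3; a_1 = (3)/(18/5) = 5/6
  n = 2: D(2) = 2(2 + 13/5) = 46/5; numerator = 3(5/6) - 3(1) = -1/2; a_2 = (-1/2)/(46/5) = -5/92
  n = 3: D(3) = 3(3 + 13/5) = 84/5; numerator = 3(-5/92) - 3(5/6) = -245/92; a_3 = (-245/92)/(84/5) = -175/1104
  n = 4: D(4) = 4(4 + 13/5) = 132/5; numerator = 3(-175/1104) - 3(-5/92) = -5/16; a_4 = (-5/16)/(132/5) = -25/2112

r = -2/5; a_0 = 1; a_1 = 5/6; a_2 = -5/92; a_3 = -175/1104; a_4 = -25/2112


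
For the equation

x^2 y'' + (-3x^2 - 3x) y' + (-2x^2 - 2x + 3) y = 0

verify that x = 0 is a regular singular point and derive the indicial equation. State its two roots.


Divide by x^2 to reach normal form y'' + P_1(x) y' + P_2(x) y = 0 with P_1(x) = -3 - 3/x and P_2(x) = -2 - 2/x + 3/x^2.
x = 0 is a singular point because the y'-coefficient -3 - 3/x has a pole at x = 0 and the y-coefficient -2 - 2/x + 3/x^2 has a pole at x = 0.
It is a regular singular point because x P_1(x) = p(x) = -3x - 3 and x^2 P_2(x) = q(x) = -2x^2 - 2x + 3 are polynomials, hence analytic at x = 0.
p(0) = -3,  q(0) = 3.
Indicial equation: r(r-1) + p(0) r + q(0) = 0, i.e. r^2 + (p(0) - 1) r + q(0) = 0, i.e. r^2 - 4 r + 3 = 0.
Discriminant: (-4)^2 - 4(3) = 4, so r = (4 ± 2)/2.
Solving: r_1 = 3, r_2 = 1.

indicial: r^2 - 4 r + 3 = 0; roots r_1 = 3, r_2 = 1


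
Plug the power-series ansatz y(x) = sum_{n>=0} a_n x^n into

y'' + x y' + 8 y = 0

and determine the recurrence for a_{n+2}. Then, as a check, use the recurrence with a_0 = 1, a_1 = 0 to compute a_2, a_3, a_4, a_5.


Substitute y = sum_n a_n x^n.
y''(x) has coefficient (n+2)(n+1) a_{n+2} at x^n;
x y'(x) has coefficient n a_n at x^n (shift);
8 y(x) has coefficient 8 a_n at x^n.
Matching x^n: (n+2)(n+1) a_{n+2} + (n + 8) a_n = 0.
Thus a_{n+2} = (-n - 8) / ((n+1)(n+2)) * a_n.

Check with a_0 = 1, a_1 = 0 (apply the recurrence for n = 0, 1, 2, 3): a_0 = 1, a_1 = 0, a_2 = -4, a_3 = 0, a_4 = 10/3, a_5 = 0.

a_(n+2) = (-n - 8) / ((n+1)(n+2)) * a_n; check: a_0 = 1, a_1 = 0, a_2 = -4, a_3 = 0, a_4 = 10/3, a_5 = 0


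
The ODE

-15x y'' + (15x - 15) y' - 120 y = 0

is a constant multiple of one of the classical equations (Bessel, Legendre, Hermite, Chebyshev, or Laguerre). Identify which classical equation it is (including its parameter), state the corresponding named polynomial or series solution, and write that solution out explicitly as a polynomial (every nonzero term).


All three coefficients share the factor -15; dividing through by -15 gives  x y'' + (1 - x) y' + 8 y = 0.
This matches the Laguerre equation x y'' + (1 - x) y' + n y = 0 with n = 8; the polynomial solution is L_8(x).
With y = sum_k a_k x^k, matching x^k gives (k+1)k a_{k+1} + (k+1) a_{k+1} - k a_k + n a_k = 0, i.e. (k+1)^2 a_{k+1} = (k - n) a_k = (k - 8) a_k. The right side vanishes at k = 8, so the series terminates at degree 8.
Standard normalization L_n(0) = 1 gives a_0 = 1. Work upward with a_{k+1} = (k - 8) a_k / (k+1)^2:
  a_1 = (0 - 8)(1) / 1^2 = -8/1 = -8
  a_2 = (1 - 8)(-8) / 2^2 = 56/4 = 14
  a_3 = (2 - 8)(14) / 3^2 = -84/9 = -28/3
  a_4 = (3 - 8)(-28/3) / 4^2 = (140/3)/16 = 35/12
  a_5 = (4 - 8)(35/12) / 5^2 = (-35/3)/25 = -7/15
  a_6 = (5 - 8)(-7/15) / 6^2 = (7/5)/36 = 7/180
  a_7 = (6 - 8)(7/180) / 7^2 = (-7/90)/49 = -1/630
  a_8 = (7 - 8)(-1/630) / 8^2 = (1/630)/64 = 1/40320
Hence L_8(x) = x^8/40320 - x^7/630 + 7 x^6/180 - 7 x^5/15 + 35 x^4/12 - 28 x^3/3 + 14 x^2 - 8 x + 1.

L_8(x); series = x^8/40320 - x^7/630 + 7 x^6/180 - 7 x^5/15 + 35 x^4/12 - 28 x^3/3 + 14 x^2 - 8 x + 1


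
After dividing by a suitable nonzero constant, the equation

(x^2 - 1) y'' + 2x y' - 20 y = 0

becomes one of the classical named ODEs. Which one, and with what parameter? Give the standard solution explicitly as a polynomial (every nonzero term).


All three coefficients share the factor -1; dividing through by -1 gives  (1 - x^2) y'' - 2x y' + 20 y = 0.
This matches the Legendre equation (1 - x^2) y'' - 2x y' + n(n+1) y = 0 (note the -2x y' term) with n(n+1) = 20, so n = 4; the polynomial solution is P_4(x).
With y = sum_k a_k x^k, matching x^k gives (k+2)(k+1) a_{k+2} = [k(k+1) - n(n+1)] a_k = (k - 4)(k + 5) a_k. The right side vanishes at k = 4, so the series with the parity of 4 terminates at degree 4.
Standard normalization (P_n(1) = 1): leading coefficient (2n)!/(2^n (n!)^2) = 40320/(16*576) = 35/8, so a_4 = 35/8. Work downward with a_k = (k+1)(k+2) a_{k+2} / ((k - 4)(k + 5)):
  a_2 = (3)(4)(35/8) / ((2 - 4)(2 + 5)) = (105/2)/(-14) = -15/4
  a_0 = (1)(2)(-15/4) / ((0 - 4)(0 + 5)) = (-15/2)/(-20) = 3/8
Hence P_4(x) = 35 x^4/8 - 15 x^2/4 + 3/8.

P_4(x); series = 35 x^4/8 - 15 x^2/4 + 3/8


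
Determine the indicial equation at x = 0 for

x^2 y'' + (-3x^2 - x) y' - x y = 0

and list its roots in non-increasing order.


Divide by x^2 to reach normal form y'' + P_1(x) y' + P_2(x) y = 0 with P_1(x) = -3 - 1/x and P_2(x) = -1/x.
x = 0 is a singular point because the y'-coefficient -3 - 1/x has a pole at x = 0 and the y-coefficient -1/x has a pole at x = 0.
It is a regular singular point because x P_1(x) = p(x) = -3x - 1 and x^2 P_2(x) = q(x) = -x are polynomials, hence analytic at x = 0.
p(0) = -1,  q(0) = 0.
Indicial equation: r(r-1) + p(0) r + q(0) = 0, i.e. r^2 + (p(0) - 1) r + q(0) = 0, i.e. r^2 - 2 r = 0.
Discriminant: (-2)^2 - 4(0) = 4, so r = (2 ± 2)/2.
Solving: r_1 = 2, r_2 = 0.

indicial: r^2 - 2 r = 0; roots r_1 = 2, r_2 = 0


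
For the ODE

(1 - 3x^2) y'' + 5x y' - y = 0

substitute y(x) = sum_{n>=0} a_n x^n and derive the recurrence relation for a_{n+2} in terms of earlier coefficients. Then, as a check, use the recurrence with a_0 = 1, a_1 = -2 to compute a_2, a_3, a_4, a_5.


Substitute y = sum_n a_n x^n.
(1 - 3 x^2) y'' contributes (n+2)(n+1) a_{n+2} - 3 n(n-1) a_n at x^n.
5 x y'(x) contributes 5 n a_n at x^n.
-y(x) contributes -1 a_n at x^n.
Matching x^n: (n+2)(n+1) a_{n+2} + (-3 n(n-1) + 5 n - 1) a_n = 0.
Thus a_{n+2} = (3 n(n-1) - 5 n + 1) / ((n+1)(n+2)) * a_n.

Check with a_0 = 1, a_1 = -2 (apply the recurrence for n = 0, 1, 2, 3): a_0 = 1, a_1 = -2, a_2 = 1/2, a_3 = 4/3, a_4 = -1/8, a_5 = 4/15.

a_(n+2) = (3 n(n-1) - 5 n + 1) / ((n+1)(n+2)) * a_n; check: a_0 = 1, a_1 = -2, a_2 = 1/2, a_3 = 4/3, a_4 = -1/8, a_5 = 4/15


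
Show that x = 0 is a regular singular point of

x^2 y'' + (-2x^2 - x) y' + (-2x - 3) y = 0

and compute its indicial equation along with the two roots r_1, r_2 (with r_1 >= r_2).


Divide by x^2 to reach normal form y'' + P_1(x) y' + P_2(x) y = 0 with P_1(x) = -2 - 1/x and P_2(x) = -2/x - 3/x^2.
x = 0 is a singular point because the y'-coefficient -2 - 1/x has a pole at x = 0 and the y-coefficient -2/x - 3/x^2 has a pole at x = 0.
It is a regular singular point because x P_1(x) = p(x) = -2x - 1 and x^2 P_2(x) = q(x) = -2x - 3 are polynomials, hence analytic at x = 0.
p(0) = -1,  q(0) = -3.
Indicial equation: r(r-1) + p(0) r + q(0) = 0, i.e. r^2 + (p(0) - 1) r + q(0) = 0, i.e. r^2 - 2 r - 3 = 0.
Discriminant: (-2)^2 - 4(-3) = 16, so r = (2 ± 4)/2.
Solving: r_1 = 3, r_2 = -1.

indicial: r^2 - 2 r - 3 = 0; roots r_1 = 3, r_2 = -1


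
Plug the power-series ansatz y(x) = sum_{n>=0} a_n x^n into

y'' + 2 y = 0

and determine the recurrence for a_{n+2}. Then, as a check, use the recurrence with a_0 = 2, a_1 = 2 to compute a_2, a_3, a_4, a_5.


Substitute y = sum_n a_n x^n into y'' + (const) y = 0.
y''(x) = sum_{n>=0} (n+2)(n+1) a_{n+2} x^n.
The ODE becomes sum_n [(n+2)(n+1) a_{n+2} + 2 a_n] x^n = 0.
Setting each coefficient to zero gives the recurrence:
  (n+2)(n+1) a_{n+2} + 2 a_n = 0,
  a_{n+2} = -2 / ((n+1)(n+2)) a_n.

Check with a_0 = 2, a_1 = 2 (apply the recurrence for n = 0, 1, 2, 3): a_0 = 2, a_1 = 2, a_2 = -2, a_3 = -2/3, a_4 = 1/3, a_5 = 1/15.

a_{n+2} = -2/((n+1)(n+2)) * a_n; check: a_0 = 2, a_1 = 2, a_2 = -2, a_3 = -2/3, a_4 = 1/3, a_5 = 1/15


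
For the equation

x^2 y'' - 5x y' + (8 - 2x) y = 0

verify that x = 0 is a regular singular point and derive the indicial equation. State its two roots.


Divide by x^2 to reach normal form y'' + P_1(x) y' + P_2(x) y = 0 with P_1(x) = -5/x and P_2(x) = -2/x + 8/x^2.
x = 0 is a singular point because the y'-coefficient -5/x has a pole at x = 0 and the y-coefficient -2/x + 8/x^2 has a pole at x = 0.
It is a regular singular point because x P_1(x) = p(x) = -5 and x^2 P_2(x) = q(x) = 8 - 2x are polynomials, hence analytic at x = 0.
p(0) = -5,  q(0) = 8.
Indicial equation: r(r-1) + p(0) r + q(0) = 0, i.e. r^2 + (p(0) - 1) r + q(0) = 0, i.e. r^2 - 6 r + 8 = 0.
Discriminant: (-6)^2 - 4(8) = 4, so r = (6 ± 2)/2.
Solving: r_1 = 4, r_2 = 2.

indicial: r^2 - 6 r + 8 = 0; roots r_1 = 4, r_2 = 2


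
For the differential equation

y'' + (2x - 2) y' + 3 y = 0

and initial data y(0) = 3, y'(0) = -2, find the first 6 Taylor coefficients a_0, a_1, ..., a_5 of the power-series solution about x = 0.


Ansatz: y(x) = sum_{n>=0} a_n x^n, so y'(x) = sum_{n>=1} n a_n x^(n-1) and y''(x) = sum_{n>=2} n(n-1) a_n x^(n-2).
Substitute into P(x) y'' + Q(x) y' + R(x) y = 0 with P(x) = 1, Q(x) = 2x - 2, R(x) = 3, and match powers of x.
Initial conditions: a_0 = 3, a_1 = -2.
Setting the coefficient of each power of x to zero and solving order by order (substituting the coefficients already found):
  x^0: 2 a_2 - 2 a_1 + 3 a_0 = 0  ->  2 a_2 = 2 a_1 - 3 a_0 = -13  ->  a_2 = -13/2
  x^1: 6 a_3 - 4 a_2 + 5 a_1 = 0  ->  6 a_3 = 4 a_2 - 5 a_1 = -16  ->  a_3 = -8/3
  x^2: 12 a_4 - 6 a_3 + 7 a_2 = 0  ->  12 a_4 = 6 a_3 - 7 a_2 = 59/2  ->  a_4 = 59/24
  x^3: 20 a_5 - 8 a_4 + 9 a_3 = 0  ->  20 a_5 = 8 a_4 - 9 a_3 = 131/3  ->  a_5 = 131/60
Truncated series: y(x) = 3 - 2 x - (13/2) x^2 - (8/3) x^3 + (59/24) x^4 + (131/60) x^5 + O(x^6).

a_0 = 3; a_1 = -2; a_2 = -13/2; a_3 = -8/3; a_4 = 59/24; a_5 = 131/60


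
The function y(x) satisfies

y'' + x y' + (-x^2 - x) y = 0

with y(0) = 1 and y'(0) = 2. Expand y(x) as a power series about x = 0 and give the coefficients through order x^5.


Ansatz: y(x) = sum_{n>=0} a_n x^n, so y'(x) = sum_{n>=1} n a_n x^(n-1) and y''(x) = sum_{n>=2} n(n-1) a_n x^(n-2).
Substitute into P(x) y'' + Q(x) y' + R(x) y = 0 with P(x) = 1, Q(x) = x, R(x) = -x^2 - x, and match powers of x.
Initial conditions: a_0 = 1, a_1 = 2.
Setting the coefficient of each power of x to zero and solving order by order (substituting the coefficients already found):
  x^0: 2 a_2 = 0  ->  a_2 = 0
  x^1: 6 a_3 + a_1 - a_0 = 0  ->  6 a_3 = -a_1 + a_0 = -1  ->  a_3 = -1/6
  x^2: 12 a_4 + 2 a_2 - a_1 - a_0 = 0  ->  12 a_4 = -2 a_2 + a_1 + a_0 = 3  ->  a_4 = 1/4
  x^3: 20 a_5 + 3 a_3 - a_2 - a_1 = 0  ->  20 a_5 = -3 a_3 + a_2 + a_1 = 5/2  ->  a_5 = 1/8
Truncated series: y(x) = 1 + 2 x - (1/6) x^3 + (1/4) x^4 + (1/8) x^5 + O(x^6).

a_0 = 1; a_1 = 2; a_2 = 0; a_3 = -1/6; a_4 = 1/4; a_5 = 1/8


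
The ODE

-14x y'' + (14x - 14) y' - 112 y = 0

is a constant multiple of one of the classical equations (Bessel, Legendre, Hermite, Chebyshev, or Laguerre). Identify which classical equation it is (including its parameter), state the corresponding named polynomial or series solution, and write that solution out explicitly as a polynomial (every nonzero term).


All three coefficients share the factor -14; dividing through by -14 gives  x y'' + (1 - x) y' + 8 y = 0.
This matches the Laguerre equation x y'' + (1 - x) y' + n y = 0 with n = 8; the polynomial solution is L_8(x).
With y = sum_k a_k x^k, matching x^k gives (k+1)k a_{k+1} + (k+1) a_{k+1} - k a_k + n a_k = 0, i.e. (k+1)^2 a_{k+1} = (k - n) a_k = (k - 8) a_k. The right side vanishes at k = 8, so the series terminates at degree 8.
Standard normalization L_n(0) = 1 gives a_0 = 1. Work upward with a_{k+1} = (k - 8) a_k / (k+1)^2:
  a_1 = (0 - 8)(1) / 1^2 = -8/1 = -8
  a_2 = (1 - 8)(-8) / 2^2 = 56/4 = 14
  a_3 = (2 - 8)(14) / 3^2 = -84/9 = -28/3
  a_4 = (3 - 8)(-28/3) / 4^2 = (140/3)/16 = 35/12
  a_5 = (4 - 8)(35/12) / 5^2 = (-35/3)/25 = -7/15
  a_6 = (5 - 8)(-7/15) / 6^2 = (7/5)/36 = 7/180
  a_7 = (6 - 8)(7/180) / 7^2 = (-7/90)/49 = -1/630
  a_8 = (7 - 8)(-1/630) / 8^2 = (1/630)/64 = 1/40320
Hence L_8(x) = x^8/40320 - x^7/630 + 7 x^6/180 - 7 x^5/15 + 35 x^4/12 - 28 x^3/3 + 14 x^2 - 8 x + 1.

L_8(x); series = x^8/40320 - x^7/630 + 7 x^6/180 - 7 x^5/15 + 35 x^4/12 - 28 x^3/3 + 14 x^2 - 8 x + 1


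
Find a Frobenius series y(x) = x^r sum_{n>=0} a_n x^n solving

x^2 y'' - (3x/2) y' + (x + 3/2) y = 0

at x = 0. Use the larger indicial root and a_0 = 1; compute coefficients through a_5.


Write in Frobenius form y'' + (p(x)/x) y' + (q(x)/x^2) y = 0:
  p(x) = -3/2,  q(x) = x + 3/2.
Indicial equation: r(r-1) + (-3/2) r + (3/2) = 0 -> roots r_1 = 3/2, r_2 = 1.
Take r = r_1 = 3/2. Let y(x) = x^r sum_{n>=0} a_n x^n with a_0 = 1.
Substitute y = x^r sum a_n x^n and match x^{r+n}. The recurrence is
  D(n) a_n + 1 a_{n-1} = 0,  where D(n) = (r+n)(r+n-1) + (-3/2)(r+n) + (3/2).
  a_n = -1 / D(n) * a_{n-1}.
Since the indicial polynomial factors as (r - r_1)(r - r_2), D(n) = (r_1 + n - r_1)(r_1 + n - r_2) = n(n + 1/2).
Evaluating step by step (a_0 = 1):
  n = 1: D(1) = 1(1 + 1/2) = 3/2; numerator = -1(1) = -1; a_1 = (-1)/(3/2) = -2/3
  n = 2: D(2) = 2(2 + 1/2) = 5; numerator = -1(-2/3) = 2/3; a_2 = (2/3)/(5) = 2/15
  n = 3: D(3) = 3(3 + 1/2) = 21/2; numerator = -1(2/15) = -2/15; a_3 = (-2/15)/(21/2) = -4/315
  n = 4: D(4) = 4(4 + 1/2) = 18; numerator = -1(-4/315) = 4/315; a_4 = (4/315)/(18) = 2/2835
  n = 5: D(5) = 5(5 + 1/2) = 55/2; numerator = -1(2/2835) = -2/2835; a_5 = (-2/2835)/(55/2) = -4/155925

r = 3/2; a_0 = 1; a_1 = -2/3; a_2 = 2/15; a_3 = -4/315; a_4 = 2/2835; a_5 = -4/155925


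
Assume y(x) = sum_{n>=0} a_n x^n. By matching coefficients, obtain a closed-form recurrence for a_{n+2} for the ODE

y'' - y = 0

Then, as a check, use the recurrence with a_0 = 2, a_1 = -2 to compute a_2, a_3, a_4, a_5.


Substitute y = sum_n a_n x^n into y'' + (const) y = 0.
y''(x) = sum_{n>=0} (n+2)(n+1) a_{n+2} x^n.
The ODE becomes sum_n [(n+2)(n+1) a_{n+2} - 1 a_n] x^n = 0.
Setting each coefficient to zero gives the recurrence:
  (n+2)(n+1) a_{n+2} - 1 a_n = 0,
  a_{n+2} = 1 / ((n+1)(n+2)) a_n.

Check with a_0 = 2, a_1 = -2 (apply the recurrence for n = 0, 1, 2, 3): a_0 = 2, a_1 = -2, a_2 = 1, a_3 = -1/3, a_4 = 1/12, a_5 = -1/60.

a_{n+2} = 1/((n+1)(n+2)) * a_n; check: a_0 = 2, a_1 = -2, a_2 = 1, a_3 = -1/3, a_4 = 1/12, a_5 = -1/60


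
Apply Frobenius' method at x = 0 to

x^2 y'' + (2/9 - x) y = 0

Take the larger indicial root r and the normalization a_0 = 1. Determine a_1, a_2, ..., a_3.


Write in Frobenius form y'' + (p(x)/x) y' + (q(x)/x^2) y = 0:
  p(x) = 0,  q(x) = 2/9 - x.
Indicial equation: r(r-1) + (0) r + (2/9) = 0 -> roots r_1 = 2/3, r_2 = 1/3.
Take r = r_1 = 2/3. Let y(x) = x^r sum_{n>=0} a_n x^n with a_0 = 1.
Substitute y = x^r sum a_n x^n and match x^{r+n}. The recurrence is
  D(n) a_n - 1 a_{n-1} = 0,  where D(n) = (r+n)(r+n-1) + (0)(r+n) + (2/9).
  a_n = 1 / D(n) * a_{n-1}.
Since the indicial polynomial factors as (r - r_1)(r - r_2), D(n) = (r_1 + n - r_1)(r_1 + n - r_2) = n(n + 1/3).
Evaluating step by step (a_0 = 1):
  n = 1: D(1) = 1(1 + 1/3) = 4/3; numerator = 1(1) = 1; a_1 = (1)/(4/3) = 3/4
  n = 2: D(2) = 2(2 + 1/3) = 14/3; numerator = 1(3/4) = 3/4; a_2 = (3/4)/(14/3) = 9/56
  n = 3: D(3) = 3(3 + 1/3) = 10; numerator = 1(9/56) = 9/56; a_3 = (9/56)/(10) = 9/560

r = 2/3; a_0 = 1; a_1 = 3/4; a_2 = 9/56; a_3 = 9/560


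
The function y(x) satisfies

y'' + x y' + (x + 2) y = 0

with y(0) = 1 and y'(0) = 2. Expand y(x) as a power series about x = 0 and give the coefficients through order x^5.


Ansatz: y(x) = sum_{n>=0} a_n x^n, so y'(x) = sum_{n>=1} n a_n x^(n-1) and y''(x) = sum_{n>=2} n(n-1) a_n x^(n-2).
Substitute into P(x) y'' + Q(x) y' + R(x) y = 0 with P(x) = 1, Q(x) = x, R(x) = x + 2, and match powers of x.
Initial conditions: a_0 = 1, a_1 = 2.
Setting the coefficient of each power of x to zero and solving order by order (substituting the coefficients already found):
  x^0: 2 a_2 + 2 a_0 = 0  ->  2 a_2 = -2 a_0 = -2  ->  a_2 = -1
  x^1: 6 a_3 + 3 a_1 + a_0 = 0  ->  6 a_3 = -3 a_1 - a_0 = -7  ->  a_3 = -7/6
  x^2: 12 a_4 + 4 a_2 + a_1 = 0  ->  12 a_4 = -4 a_2 - a_1 = 2  ->  a_4 = 1/6
  x^3: 20 a_5 + 5 a_3 + a_2 = 0  ->  20 a_5 = -5 a_3 - a_2 = 41/6  ->  a_5 = 41/120
Truncated series: y(x) = 1 + 2 x - x^2 - (7/6) x^3 + (1/6) x^4 + (41/120) x^5 + O(x^6).

a_0 = 1; a_1 = 2; a_2 = -1; a_3 = -7/6; a_4 = 1/6; a_5 = 41/120


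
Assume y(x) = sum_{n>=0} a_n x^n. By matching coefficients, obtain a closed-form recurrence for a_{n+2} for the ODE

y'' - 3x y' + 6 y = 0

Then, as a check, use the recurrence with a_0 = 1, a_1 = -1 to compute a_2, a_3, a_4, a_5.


Substitute y = sum_n a_n x^n.
y''(x) has coefficient (n+2)(n+1) a_{n+2} at x^n;
-3 x y'(x) has coefficient -3 n a_n at x^n (shift);
6 y(x) has coefficient 6 a_n at x^n.
Matching x^n: (n+2)(n+1) a_{n+2} + (-3n + 6) a_n = 0.
Thus a_{n+2} = (3n - 6) / ((n+1)(n+2)) * a_n.

Check with a_0 = 1, a_1 = -1 (apply the recurrence for n = 0, 1, 2, 3): a_0 = 1, a_1 = -1, a_2 = -3, a_3 = 1/2, a_4 = 0, a_5 = 3/40.

a_(n+2) = (3n - 6) / ((n+1)(n+2)) * a_n; check: a_0 = 1, a_1 = -1, a_2 = -3, a_3 = 1/2, a_4 = 0, a_5 = 3/40


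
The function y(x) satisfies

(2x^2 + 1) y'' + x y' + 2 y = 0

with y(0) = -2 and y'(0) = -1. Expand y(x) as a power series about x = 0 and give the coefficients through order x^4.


Ansatz: y(x) = sum_{n>=0} a_n x^n, so y'(x) = sum_{n>=1} n a_n x^(n-1) and y''(x) = sum_{n>=2} n(n-1) a_n x^(n-2).
Substitute into P(x) y'' + Q(x) y' + R(x) y = 0 with P(x) = 2x^2 + 1, Q(x) = x, R(x) = 2, and match powers of x.
Initial conditions: a_0 = -2, a_1 = -1.
Setting the coefficient of each power of x to zero and solving order by order (substituting the coefficients already found):
  x^0: 2 a_2 + 2 a_0 = 0  ->  2 a_2 = -2 a_0 = 4  ->  a_2 = 2
  x^1: 6 a_3 + 3 a_1 = 0  ->  6 a_3 = -3 a_1 = 3  ->  a_3 = 1/2
  x^2: 12 a_4 + 8 a_2 = 0  ->  12 a_4 = -8 a_2 = -16  ->  a_4 = -4/3
Truncated series: y(x) = -2 - x + 2 x^2 + (1/2) x^3 - (4/3) x^4 + O(x^5).

a_0 = -2; a_1 = -1; a_2 = 2; a_3 = 1/2; a_4 = -4/3


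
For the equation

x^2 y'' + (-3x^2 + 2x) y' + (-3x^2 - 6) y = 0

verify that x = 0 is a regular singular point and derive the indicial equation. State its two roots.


Divide by x^2 to reach normal form y'' + P_1(x) y' + P_2(x) y = 0 with P_1(x) = -3 + 2/x and P_2(x) = -3 - 6/x^2.
x = 0 is a singular point because the y'-coefficient -3 + 2/x has a pole at x = 0 and the y-coefficient -3 - 6/x^2 has a pole at x = 0.
It is a regular singular point because x P_1(x) = p(x) = 2 - 3x and x^2 P_2(x) = q(x) = -3x^2 - 6 are polynomials, hence analytic at x = 0.
p(0) = 2,  q(0) = -6.
Indicial equation: r(r-1) + p(0) r + q(0) = 0, i.e. r^2 + (p(0) - 1) r + q(0) = 0, i.e. r^2 + 1 r - 6 = 0.
Discriminant: (1)^2 - 4(-6) = 25, so r = (-1 ± 5)/2.
Solving: r_1 = 2, r_2 = -3.

indicial: r^2 + 1 r - 6 = 0; roots r_1 = 2, r_2 = -3


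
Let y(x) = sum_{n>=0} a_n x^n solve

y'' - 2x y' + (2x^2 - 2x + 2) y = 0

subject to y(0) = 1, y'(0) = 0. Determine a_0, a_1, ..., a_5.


Ansatz: y(x) = sum_{n>=0} a_n x^n, so y'(x) = sum_{n>=1} n a_n x^(n-1) and y''(x) = sum_{n>=2} n(n-1) a_n x^(n-2).
Substitute into P(x) y'' + Q(x) y' + R(x) y = 0 with P(x) = 1, Q(x) = -2x, R(x) = 2x^2 - 2x + 2, and match powers of x.
Initial conditions: a_0 = 1, a_1 = 0.
Setting the coefficient of each power of x to zero and solving order by order (substituting the coefficients already found):
  x^0: 2 a_2 + 2 a_0 = 0  ->  2 a_2 = -2 a_0 = -2  ->  a_2 = -1
  x^1: 6 a_3 - 2 a_0 = 0  ->  6 a_3 = 2 a_0 = 2  ->  a_3 = 1/3
  x^2: 12 a_4 - 2 a_2 - 2 a_1 + 2 a_0 = 0  ->  12 a_4 = 2 a_2 + 2 a_1 - 2 a_0 = -4  ->  a_4 = -1/3
  x^3: 20 a_5 - 4 a_3 - 2 a_2 + 2 a_1 = 0  ->  20 a_5 = 4 a_3 + 2 a_2 - 2 a_1 = -2/3  ->  a_5 = -1/30
Truncated series: y(x) = 1 - x^2 + (1/3) x^3 - (1/3) x^4 - (1/30) x^5 + O(x^6).

a_0 = 1; a_1 = 0; a_2 = -1; a_3 = 1/3; a_4 = -1/3; a_5 = -1/30


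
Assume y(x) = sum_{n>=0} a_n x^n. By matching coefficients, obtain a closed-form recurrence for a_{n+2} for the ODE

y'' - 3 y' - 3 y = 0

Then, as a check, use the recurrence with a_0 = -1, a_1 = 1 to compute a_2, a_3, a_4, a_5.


Substitute y = sum_n a_n x^n.
y''(x) has coefficient (n+2)(n+1) a_{n+2} at x^n;
-3 y'(x) has coefficient -3 (n+1) a_{n+1} at x^n;
-3 y(x) has coefficient -3 a_n at x^n.
Matching x^n: (n+2)(n+1) a_{n+2} - 3 (n+1) a_{n+1} - 3 a_n = 0.
Thus a_{n+2} = [3 (n+1) a_{n+1} + 3 a_n] / ((n+1)(n+2)).

Check with a_0 = -1, a_1 = 1 (apply the recurrence for n = 0, 1, 2, 3): a_0 = -1, a_1 = 1, a_2 = 0, a_3 = 1/2, a_4 = 3/8, a_5 = 3/10.

a_(n+2) = [3 (n+1) a_(n+1) + 3 a_n] / ((n+1)(n+2)); check: a_0 = -1, a_1 = 1, a_2 = 0, a_3 = 1/2, a_4 = 3/8, a_5 = 3/10


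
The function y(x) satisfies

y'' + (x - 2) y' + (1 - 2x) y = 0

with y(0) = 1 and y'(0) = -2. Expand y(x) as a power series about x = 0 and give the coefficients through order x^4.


Ansatz: y(x) = sum_{n>=0} a_n x^n, so y'(x) = sum_{n>=1} n a_n x^(n-1) and y''(x) = sum_{n>=2} n(n-1) a_n x^(n-2).
Substitute into P(x) y'' + Q(x) y' + R(x) y = 0 with P(x) = 1, Q(x) = x - 2, R(x) = 1 - 2x, and match powers of x.
Initial conditions: a_0 = 1, a_1 = -2.
Setting the coefficient of each power of x to zero and solving order by order (substituting the coefficients already found):
  x^0: 2 a_2 - 2 a_1 + a_0 = 0  ->  2 a_2 = 2 a_1 - a_0 = -5  ->  a_2 = -5/2
  x^1: 6 a_3 - 4 a_2 + 2 a_1 - 2 a_0 = 0  ->  6 a_3 = 4 a_2 - 2 a_1 + 2 a_0 = -4  ->  a_3 = -2/3
  x^2: 12 a_4 - 6 a_3 + 3 a_2 - 2 a_1 = 0  ->  12 a_4 = 6 a_3 - 3 a_2 + 2 a_1 = -1/2  ->  a_4 = -1/24
Truncated series: y(x) = 1 - 2 x - (5/2) x^2 - (2/3) x^3 - (1/24) x^4 + O(x^5).

a_0 = 1; a_1 = -2; a_2 = -5/2; a_3 = -2/3; a_4 = -1/24


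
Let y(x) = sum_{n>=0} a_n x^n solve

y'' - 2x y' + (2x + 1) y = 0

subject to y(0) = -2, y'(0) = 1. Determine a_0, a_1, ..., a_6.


Ansatz: y(x) = sum_{n>=0} a_n x^n, so y'(x) = sum_{n>=1} n a_n x^(n-1) and y''(x) = sum_{n>=2} n(n-1) a_n x^(n-2).
Substitute into P(x) y'' + Q(x) y' + R(x) y = 0 with P(x) = 1, Q(x) = -2x, R(x) = 2x + 1, and match powers of x.
Initial conditions: a_0 = -2, a_1 = 1.
Setting the coefficient of each power of x to zero and solving order by order (substituting the coefficients already found):
  x^0: 2 a_2 + a_0 = 0  ->  2 a_2 = -a_0 = 2  ->  a_2 = 1
  x^1: 6 a_3 - a_1 + 2 a_0 = 0  ->  6 a_3 = a_1 - 2 a_0 = 5  ->  a_3 = 5/6
  x^2: 12 a_4 - 3 a_2 + 2 a_1 = 0  ->  12 a_4 = 3 a_2 - 2 a_1 = 1  ->  a_4 = 1/12
  x^3: 20 a_5 - 5 a_3 + 2 a_2 = 0  ->  20 a_5 = 5 a_3 - 2 a_2 = 13/6  ->  a_5 = 13/120
  x^4: 30 a_6 - 7 a_4 + 2 a_3 = 0  ->  30 a_6 = 7 a_4 - 2 a_3 = -13/12  ->  a_6 = -13/360
Truncated series: y(x) = -2 + x + x^2 + (5/6) x^3 + (1/12) x^4 + (13/120) x^5 - (13/360) x^6 + O(x^7).

a_0 = -2; a_1 = 1; a_2 = 1; a_3 = 5/6; a_4 = 1/12; a_5 = 13/120; a_6 = -13/360


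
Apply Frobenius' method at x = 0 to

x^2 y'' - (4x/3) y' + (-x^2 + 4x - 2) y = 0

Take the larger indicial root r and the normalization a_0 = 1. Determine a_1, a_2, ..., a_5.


Write in Frobenius form y'' + (p(x)/x) y' + (q(x)/x^2) y = 0:
  p(x) = -4/3,  q(x) = -x^2 + 4x - 2.
Indicial equation: r(r-1) + (-4/3) r + (-2) = 0 -> roots r_1 = 3, r_2 = -2/3.
Take r = r_1 = 3. Let y(x) = x^r sum_{n>=0} a_n x^n with a_0 = 1.
Substitute y = x^r sum a_n x^n and match x^{r+n}. The recurrence is
  D(n) a_n + 4 a_{n-1} - 1 a_{n-2} = 0,  where D(n) = (r+n)(r+n-1) + (-4/3)(r+n) + (-2).
  a_n = [-4 a_{n-1} + 1 a_{n-2}] / D(n).
Since the indicial polynomial factors as (r - r_1)(r - r_2), D(n) = (r_1 + n - r_1)(r_1 + n - r_2) = n(n + 11/3).
Evaluating step by step (a_0 = 1):
  n = 1: D(1) = 1(1 + 11/3) = 14/3; numerator = -4(1) = -4; a_1 = (-4)/(14/3) = -6/7
  n = 2: D(2) = 2(2 + 11/3) = 34/3; numerator = -4(-6/7) + 1(1) = 31/7; a_2 = (31/7)/(34/3) = 93/238
  n = 3: D(3) = 3(3 + 11/3) = 20; numerator = -4(93/238) + 1(-6/7) = -288/119; a_3 = (-288/119)/(20) = -72/595
  n = 4: D(4) = 4(4 + 11/3) = 92/3; numerator = -4(-72/595) + 1(93/238) = 1041/1190; a_4 = (1041/1190)/(92/3) = 3123/109480
  n = 5: D(5) = 5(5 + 11/3) = 130/3; numerator = -4(3123/109480) + 1(-72/595) = -1287/5474; a_5 = (-1287/5474)/(130/3) = -297/54740

r = 3; a_0 = 1; a_1 = -6/7; a_2 = 93/238; a_3 = -72/595; a_4 = 3123/109480; a_5 = -297/54740


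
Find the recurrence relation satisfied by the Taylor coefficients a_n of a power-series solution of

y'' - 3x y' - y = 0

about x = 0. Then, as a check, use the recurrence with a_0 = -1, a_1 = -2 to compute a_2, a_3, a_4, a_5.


Substitute y = sum_n a_n x^n.
y''(x) has coefficient (n+2)(n+1) a_{n+2} at x^n;
-3 x y'(x) has coefficient -3 n a_n at x^n (shift);
-y(x) has coefficient -1 a_n at x^n.
Matching x^n: (n+2)(n+1) a_{n+2} + (-3n - 1) a_n = 0.
Thus a_{n+2} = (3n + 1) / ((n+1)(n+2)) * a_n.

Check with a_0 = -1, a_1 = -2 (apply the recurrence for n = 0, 1, 2, 3): a_0 = -1, a_1 = -2, a_2 = -1/2, a_3 = -4/3, a_4 = -7/24, a_5 = -2/3.

a_(n+2) = (3n + 1) / ((n+1)(n+2)) * a_n; check: a_0 = -1, a_1 = -2, a_2 = -1/2, a_3 = -4/3, a_4 = -7/24, a_5 = -2/3


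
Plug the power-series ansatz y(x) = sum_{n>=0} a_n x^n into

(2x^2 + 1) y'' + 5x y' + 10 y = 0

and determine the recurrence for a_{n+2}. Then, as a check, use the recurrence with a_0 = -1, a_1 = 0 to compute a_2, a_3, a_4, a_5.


Substitute y = sum_n a_n x^n.
(1 + 2 x^2) y'' contributes (n+2)(n+1) a_{n+2} + 2 n(n-1) a_n at x^n.
5 x y'(x) contributes 5 n a_n at x^n.
10 y(x) contributes 10 a_n at x^n.
Matching x^n: (n+2)(n+1) a_{n+2} + (2 n(n-1) + 5 n + 10) a_n = 0.
Thus a_{n+2} = (-2 n(n-1) - 5 n - 10) / ((n+1)(n+2)) * a_n.

Check with a_0 = -1, a_1 = 0 (apply the recurrence for n = 0, 1, 2, 3): a_0 = -1, a_1 = 0, a_2 = 5, a_3 = 0, a_4 = -10, a_5 = 0.

a_(n+2) = (-2 n(n-1) - 5 n - 10) / ((n+1)(n+2)) * a_n; check: a_0 = -1, a_1 = 0, a_2 = 5, a_3 = 0, a_4 = -10, a_5 = 0


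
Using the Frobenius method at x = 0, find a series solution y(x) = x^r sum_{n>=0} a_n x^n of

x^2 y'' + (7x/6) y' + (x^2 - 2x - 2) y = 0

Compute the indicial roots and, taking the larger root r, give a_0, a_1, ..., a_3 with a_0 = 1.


Write in Frobenius form y'' + (p(x)/x) y' + (q(x)/x^2) y = 0:
  p(x) = 7/6,  q(x) = x^2 - 2x - 2.
Indicial equation: r(r-1) + (7/6) r + (-2) = 0 -> roots r_1 = 4/3, r_2 = -3/2.
Take r = r_1 = 4/3. Let y(x) = x^r sum_{n>=0} a_n x^n with a_0 = 1.
Substitute y = x^r sum a_n x^n and match x^{r+n}. The recurrence is
  D(n) a_n - 2 a_{n-1} + 1 a_{n-2} = 0,  where D(n) = (r+n)(r+n-1) + (7/6)(r+n) + (-2).
  a_n = [2 a_{n-1} - 1 a_{n-2}] / D(n).
Since the indicial polynomial factors as (r - r_1)(r - r_2), D(n) = (r_1 + n - r_1)(r_1 + n - r_2) = n(n + 17/6).
Evaluating step by step (a_0 = 1):
  n = 1: D(1) = 1(1 + 17/6) = 23/6; numerator = 2(1) = 2; a_1 = (2)/(23/6) = 12/23
  n = 2: D(2) = 2(2 + 17/6) = 29/3; numerator = 2(12/23) - 1(1) = 1/23; a_2 = (1/23)/(29/3) = 3/667
  n = 3: D(3) = 3(3 + 17/6) = 35/2; numerator = 2(3/667) - 1(12/23) = -342/667; a_3 = (-342/667)/(35/2) = -684/23345

r = 4/3; a_0 = 1; a_1 = 12/23; a_2 = 3/667; a_3 = -684/23345


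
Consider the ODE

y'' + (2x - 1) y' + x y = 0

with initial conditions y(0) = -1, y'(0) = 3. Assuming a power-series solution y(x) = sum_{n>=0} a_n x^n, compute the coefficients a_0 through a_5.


Ansatz: y(x) = sum_{n>=0} a_n x^n, so y'(x) = sum_{n>=1} n a_n x^(n-1) and y''(x) = sum_{n>=2} n(n-1) a_n x^(n-2).
Substitute into P(x) y'' + Q(x) y' + R(x) y = 0 with P(x) = 1, Q(x) = 2x - 1, R(x) = x, and match powers of x.
Initial conditions: a_0 = -1, a_1 = 3.
Setting the coefficient of each power of x to zero and solving order by order (substituting the coefficients already found):
  x^0: 2 a_2 - a_1 = 0  ->  2 a_2 = a_1 = 3  ->  a_2 = 3/2
  x^1: 6 a_3 - 2 a_2 + 2 a_1 + a_0 = 0  ->  6 a_3 = 2 a_2 - 2 a_1 - a_0 = -2  ->  a_3 = -1/3
  x^2: 12 a_4 - 3 a_3 + 4 a_2 + a_1 = 0  ->  12 a_4 = 3 a_3 - 4 a_2 - a_1 = -10  ->  a_4 = -5/6
  x^3: 20 a_5 - 4 a_4 + 6 a_3 + a_2 = 0  ->  20 a_5 = 4 a_4 - 6 a_3 - a_2 = -17/6  ->  a_5 = -17/120
Truncated series: y(x) = -1 + 3 x + (3/2) x^2 - (1/3) x^3 - (5/6) x^4 - (17/120) x^5 + O(x^6).

a_0 = -1; a_1 = 3; a_2 = 3/2; a_3 = -1/3; a_4 = -5/6; a_5 = -17/120


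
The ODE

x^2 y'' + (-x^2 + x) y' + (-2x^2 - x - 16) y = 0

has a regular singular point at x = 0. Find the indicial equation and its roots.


Divide by x^2 to reach normal form y'' + P_1(x) y' + P_2(x) y = 0 with P_1(x) = -1 + 1/x and P_2(x) = -2 - 1/x - 16/x^2.
x = 0 is a singular point because the y'-coefficient -1 + 1/x has a pole at x = 0 and the y-coefficient -2 - 1/x - 16/x^2 has a pole at x = 0.
It is a regular singular point because x P_1(x) = p(x) = 1 - x and x^2 P_2(x) = q(x) = -2x^2 - x - 16 are polynomials, hence analytic at x = 0.
p(0) = 1,  q(0) = -16.
Indicial equation: r(r-1) + p(0) r + q(0) = 0, i.e. r^2 + (p(0) - 1) r + q(0) = 0, i.e. r^2 - 16 = 0.
Discriminant: (0)^2 - 4(-16) = 64, so r = (0 ± 8)/2.
Solving: r_1 = 4, r_2 = -4.

indicial: r^2 - 16 = 0; roots r_1 = 4, r_2 = -4


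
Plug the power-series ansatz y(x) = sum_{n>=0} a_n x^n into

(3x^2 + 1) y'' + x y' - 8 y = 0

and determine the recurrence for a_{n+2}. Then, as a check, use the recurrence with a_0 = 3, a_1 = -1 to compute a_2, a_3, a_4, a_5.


Substitute y = sum_n a_n x^n.
(1 + 3 x^2) y'' contributes (n+2)(n+1) a_{n+2} + 3 n(n-1) a_n at x^n.
x y'(x) contributes n a_n at x^n.
-8 y(x) contributes -8 a_n at x^n.
Matching x^n: (n+2)(n+1) a_{n+2} + (3 n(n-1) + n - 8) a_n = 0.
Thus a_{n+2} = (-3 n(n-1) - n + 8) / ((n+1)(n+2)) * a_n.

Check with a_0 = 3, a_1 = -1 (apply the recurrence for n = 0, 1, 2, 3): a_0 = 3, a_1 = -1, a_2 = 12, a_3 = -7/6, a_4 = 0, a_5 = 91/120.

a_(n+2) = (-3 n(n-1) - n + 8) / ((n+1)(n+2)) * a_n; check: a_0 = 3, a_1 = -1, a_2 = 12, a_3 = -7/6, a_4 = 0, a_5 = 91/120


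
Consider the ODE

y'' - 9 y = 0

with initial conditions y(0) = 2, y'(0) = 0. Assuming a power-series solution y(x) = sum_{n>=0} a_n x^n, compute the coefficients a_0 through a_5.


Ansatz: y(x) = sum_{n>=0} a_n x^n, so y'(x) = sum_{n>=1} n a_n x^(n-1) and y''(x) = sum_{n>=2} n(n-1) a_n x^(n-2).
Substitute into P(x) y'' + Q(x) y' + R(x) y = 0 with P(x) = 1, Q(x) = 0, R(x) = -9, and match powers of x.
Initial conditions: a_0 = 2, a_1 = 0.
Setting the coefficient of each power of x to zero and solving order by order (substituting the coefficients already found):
  x^0: 2 a_2 - 9 a_0 = 0  ->  2 a_2 = 9 a_0 = 18  ->  a_2 = 9
  x^1: 6 a_3 - 9 a_1 = 0  ->  6 a_3 = 9 a_1 = 0  ->  a_3 = 0
  x^2: 12 a_4 - 9 a_2 = 0  ->  12 a_4 = 9 a_2 = 81  ->  a_4 = 27/4
  x^3: 20 a_5 - 9 a_3 = 0  ->  20 a_5 = 9 a_3 = 0  ->  a_5 = 0
Truncated series: y(x) = 2 + 9 x^2 + (27/4) x^4 + O(x^6).

a_0 = 2; a_1 = 0; a_2 = 9; a_3 = 0; a_4 = 27/4; a_5 = 0


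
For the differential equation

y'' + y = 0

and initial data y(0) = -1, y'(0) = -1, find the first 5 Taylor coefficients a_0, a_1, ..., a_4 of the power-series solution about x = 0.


Ansatz: y(x) = sum_{n>=0} a_n x^n, so y'(x) = sum_{n>=1} n a_n x^(n-1) and y''(x) = sum_{n>=2} n(n-1) a_n x^(n-2).
Substitute into P(x) y'' + Q(x) y' + R(x) y = 0 with P(x) = 1, Q(x) = 0, R(x) = 1, and match powers of x.
Initial conditions: a_0 = -1, a_1 = -1.
Setting the coefficient of each power of x to zero and solving order by order (substituting the coefficients already found):
  x^0: 2 a_2 + a_0 = 0  ->  2 a_2 = -a_0 = 1  ->  a_2 = 1/2
  x^1: 6 a_3 + a_1 = 0  ->  6 a_3 = -a_1 = 1  ->  a_3 = 1/6
  x^2: 12 a_4 + a_2 = 0  ->  12 a_4 = -a_2 = -1/2  ->  a_4 = -1/24
Truncated series: y(x) = -1 - x + (1/2) x^2 + (1/6) x^3 - (1/24) x^4 + O(x^5).

a_0 = -1; a_1 = -1; a_2 = 1/2; a_3 = 1/6; a_4 = -1/24


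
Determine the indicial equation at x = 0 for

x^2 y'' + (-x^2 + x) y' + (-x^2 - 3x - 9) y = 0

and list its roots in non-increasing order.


Divide by x^2 to reach normal form y'' + P_1(x) y' + P_2(x) y = 0 with P_1(x) = -1 + 1/x and P_2(x) = -1 - 3/x - 9/x^2.
x = 0 is a singular point because the y'-coefficient -1 + 1/x has a pole at x = 0 and the y-coefficient -1 - 3/x - 9/x^2 has a pole at x = 0.
It is a regular singular point because x P_1(x) = p(x) = 1 - x and x^2 P_2(x) = q(x) = -x^2 - 3x - 9 are polynomials, hence analytic at x = 0.
p(0) = 1,  q(0) = -9.
Indicial equation: r(r-1) + p(0) r + q(0) = 0, i.e. r^2 + (p(0) - 1) r + q(0) = 0, i.e. r^2 - 9 = 0.
Discriminant: (0)^2 - 4(-9) = 36, so r = (0 ± 6)/2.
Solving: r_1 = 3, r_2 = -3.

indicial: r^2 - 9 = 0; roots r_1 = 3, r_2 = -3


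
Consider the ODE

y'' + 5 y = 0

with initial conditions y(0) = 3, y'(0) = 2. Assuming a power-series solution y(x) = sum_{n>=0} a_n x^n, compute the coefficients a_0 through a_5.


Ansatz: y(x) = sum_{n>=0} a_n x^n, so y'(x) = sum_{n>=1} n a_n x^(n-1) and y''(x) = sum_{n>=2} n(n-1) a_n x^(n-2).
Substitute into P(x) y'' + Q(x) y' + R(x) y = 0 with P(x) = 1, Q(x) = 0, R(x) = 5, and match powers of x.
Initial conditions: a_0 = 3, a_1 = 2.
Setting the coefficient of each power of x to zero and solving order by order (substituting the coefficients already found):
  x^0: 2 a_2 + 5 a_0 = 0  ->  2 a_2 = -5 a_0 = -15  ->  a_2 = -15/2
  x^1: 6 a_3 + 5 a_1 = 0  ->  6 a_3 = -5 a_1 = -10  ->  a_3 = -5/3
  x^2: 12 a_4 + 5 a_2 = 0  ->  12 a_4 = -5 a_2 = 75/2  ->  a_4 = 25/8
  x^3: 20 a_5 + 5 a_3 = 0  ->  20 a_5 = -5 a_3 = 25/3  ->  a_5 = 5/12
Truncated series: y(x) = 3 + 2 x - (15/2) x^2 - (5/3) x^3 + (25/8) x^4 + (5/12) x^5 + O(x^6).

a_0 = 3; a_1 = 2; a_2 = -15/2; a_3 = -5/3; a_4 = 25/8; a_5 = 5/12
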